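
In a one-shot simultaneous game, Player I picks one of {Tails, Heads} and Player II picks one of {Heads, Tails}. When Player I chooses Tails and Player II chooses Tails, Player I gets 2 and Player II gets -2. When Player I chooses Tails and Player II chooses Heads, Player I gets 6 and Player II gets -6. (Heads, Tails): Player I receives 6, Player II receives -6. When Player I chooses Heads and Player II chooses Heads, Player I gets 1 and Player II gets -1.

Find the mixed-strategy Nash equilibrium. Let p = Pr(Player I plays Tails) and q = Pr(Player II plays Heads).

Player II's indifference between Heads and Tails determines Player I's mixing probability p:
  Player II's expected payoff from Heads: p·(-6) + (1−p)·(-1) = -5p - 1
  Player II's expected payoff from Tails: p·(-2) + (1−p)·(-6) = 4p - 6
  -5p - 1 = 4p - 6  ⇒  -9p = -5  ⇒  p = 5/9.
In a mixed equilibrium Player I is indifferent between Tails and Heads; this condition fixes q.
  Player I's payoff to Tails: q·6 + (1−q)·2 = 4q + 2
  Player I's payoff to Heads: q·1 + (1−q)·6 = -5q + 6
  4q + 2 = -5q + 6  ⇒  9q = 4  ⇒  q = 4/9.

p = 5/9, q = 4/9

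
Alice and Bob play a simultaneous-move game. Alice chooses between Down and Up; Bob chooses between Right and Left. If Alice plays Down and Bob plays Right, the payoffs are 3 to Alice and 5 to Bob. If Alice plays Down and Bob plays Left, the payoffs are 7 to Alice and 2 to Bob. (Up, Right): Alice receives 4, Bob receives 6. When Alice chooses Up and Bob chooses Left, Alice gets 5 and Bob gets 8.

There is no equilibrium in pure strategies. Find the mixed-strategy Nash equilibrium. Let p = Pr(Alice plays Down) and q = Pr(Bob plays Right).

p = 2/5, q = 2/3

Set Bob's expected payoff from Right equal to that from Left:
  Bob's payoff from Right: p·5 + (1−p)·6 = -p + 6
  Bob's payoff from Left: p·2 + (1−p)·8 = -6p + 8
  -p + 6 = -6p + 8  ⇒  5p = 2  ⇒  p = 2/5.
Bob's mix must leave Alice indifferent between Down and Up.
  Alice's expected payoff from Down: q·3 + (1−q)·7 = -4q + 7
  Alice's expected payoff from Up: q·4 + (1−q)·5 = -q + 5
  -4q + 7 = -q + 5  ⇒  -3q = -2  ⇒  q = 2/3.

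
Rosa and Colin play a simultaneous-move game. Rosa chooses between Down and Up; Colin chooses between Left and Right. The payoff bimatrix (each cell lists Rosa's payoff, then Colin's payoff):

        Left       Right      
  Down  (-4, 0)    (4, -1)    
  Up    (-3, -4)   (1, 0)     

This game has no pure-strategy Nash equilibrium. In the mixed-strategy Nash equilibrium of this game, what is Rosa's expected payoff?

-2

For Rosa to be willing to mix, Rosa must be indifferent between Down and Up, which pins down Colin's mix.
  Rosa's payoff from Down: q·(-4) + (1−q)·4 = -8q + 4
  Rosa's payoff from Up: q·(-3) + (1−q)·1 = -4q + 1
  -8q + 4 = -4q + 1  ⇒  -4q = -3  ⇒  q = 3/4.
At equilibrium Rosa is indifferent across rows, so Rosa's payoff equals the payoff from Down: (3/4)·(-4) + (1/4)·4 = -2.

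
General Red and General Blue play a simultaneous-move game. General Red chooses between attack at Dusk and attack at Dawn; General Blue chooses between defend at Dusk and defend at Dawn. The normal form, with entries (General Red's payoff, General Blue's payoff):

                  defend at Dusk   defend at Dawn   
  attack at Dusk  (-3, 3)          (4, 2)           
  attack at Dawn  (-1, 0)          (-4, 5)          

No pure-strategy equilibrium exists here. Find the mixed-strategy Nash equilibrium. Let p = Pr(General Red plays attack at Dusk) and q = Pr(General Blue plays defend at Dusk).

For General Blue to be willing to mix, General Blue must be indifferent between defend at Dusk and defend at Dawn, which pins down General Red's mix.
  General Blue's expected payoff from defend at Dusk: p·3 + (1−p)·0 = 3p
  General Blue's expected payoff from defend at Dawn: p·2 + (1−p)·5 = -3p + 5
  3p = -3p + 5  ⇒  6p = 5  ⇒  p = 5/6.
Set General Red's expected payoff from attack at Dusk equal to that from attack at Dawn:
  General Red's payoff from attack at Dusk: q·(-3) + (1−q)·4 = -7q + 4
  General Red's payoff from attack at Dawn: q·(-1) + (1−q)·(-4) = 3q - 4
  -7q + 4 = 3q - 4  ⇒  -10q = -8  ⇒  q = 4/5.

p = 5/6, q = 4/5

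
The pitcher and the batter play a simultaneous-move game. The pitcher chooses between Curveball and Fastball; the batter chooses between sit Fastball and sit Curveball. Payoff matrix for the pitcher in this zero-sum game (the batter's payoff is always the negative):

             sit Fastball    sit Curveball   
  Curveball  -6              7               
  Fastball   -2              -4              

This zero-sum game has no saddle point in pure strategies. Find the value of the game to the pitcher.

Set the pitcher's expected payoff from Curveball equal to that from Fastball:
  the pitcher's payoff from Curveball: q·(-6) + (1−q)·7 = -13q + 7
  the pitcher's payoff from Fastball: q·(-2) + (1−q)·(-4) = 2q - 4
  -13q + 7 = 2q - 4  ⇒  -15q = -11  ⇒  q = 11/15.
The value is the pitcher's expected payoff against this mix (using Curveball): (11/15)·(-6) + (4/15)·7 = -38/15.

v = -38/15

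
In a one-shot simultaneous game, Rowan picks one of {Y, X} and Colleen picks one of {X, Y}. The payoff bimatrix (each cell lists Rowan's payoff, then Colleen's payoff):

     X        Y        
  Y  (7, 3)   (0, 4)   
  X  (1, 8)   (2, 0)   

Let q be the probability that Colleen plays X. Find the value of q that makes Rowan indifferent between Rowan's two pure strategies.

For Rowan to be willing to mix, Rowan must be indifferent between Y and X, which pins down Colleen's mix.
  Rowan's expected payoff from Y: q·7 + (1−q)·0 = 7q
  Rowan's expected payoff from X: q·1 + (1−q)·2 = -q + 2
  7q = -q + 2  ⇒  8q = 2  ⇒  q = 1/4.

q = 1/4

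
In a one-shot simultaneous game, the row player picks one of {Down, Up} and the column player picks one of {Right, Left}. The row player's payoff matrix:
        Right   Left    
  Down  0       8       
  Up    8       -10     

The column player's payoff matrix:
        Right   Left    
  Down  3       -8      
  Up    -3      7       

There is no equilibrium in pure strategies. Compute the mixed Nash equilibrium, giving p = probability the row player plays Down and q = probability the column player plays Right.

Set the column player's expected payoff from Right equal to that from Left:
  the column player's payoff from Right: p·3 + (1−p)·(-3) = 6p - 3
  the column player's payoff from Left: p·(-8) + (1−p)·7 = -15p + 7
  6p - 3 = -15p + 7  ⇒  21p = 10  ⇒  p = 10/21.
The row player's indifference between Down and Up determines the column player's mixing probability q:
  the row player's payoff from Down: q·0 + (1−q)·8 = -8q + 8
  the row player's payoff from Up: q·8 + (1−q)·(-10) = 18q - 10
  -8q + 8 = 18q - 10  ⇒  -26q = -18  ⇒  q = 9/13.

p = 10/21, q = 9/13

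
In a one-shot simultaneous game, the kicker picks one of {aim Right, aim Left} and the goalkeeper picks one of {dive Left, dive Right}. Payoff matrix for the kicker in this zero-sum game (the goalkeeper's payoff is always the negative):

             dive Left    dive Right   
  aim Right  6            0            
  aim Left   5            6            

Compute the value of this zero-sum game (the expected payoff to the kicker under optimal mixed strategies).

Set the kicker's expected payoff from aim Right equal to that from aim Left:
  the kicker's expected payoff from aim Right: q·6 + (1−q)·0 = 6q
  the kicker's expected payoff from aim Left: q·5 + (1−q)·6 = -q + 6
  6q = -q + 6  ⇒  7q = 6  ⇒  q = 6/7.
The value is the kicker's expected payoff against this mix (using aim Right): (6/7)·6 + (1/7)·0 = 36/7.

v = 36/7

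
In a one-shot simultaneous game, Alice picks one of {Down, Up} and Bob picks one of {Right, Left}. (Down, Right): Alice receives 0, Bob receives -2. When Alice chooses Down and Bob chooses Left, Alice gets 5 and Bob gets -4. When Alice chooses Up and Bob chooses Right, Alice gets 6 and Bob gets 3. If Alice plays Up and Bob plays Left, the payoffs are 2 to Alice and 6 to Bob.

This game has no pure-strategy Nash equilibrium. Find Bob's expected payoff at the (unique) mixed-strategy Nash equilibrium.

For Bob to be willing to mix, Bob must be indifferent between Right and Left, which pins down Alice's mix.
  Bob's payoff to Right: p·(-2) + (1−p)·3 = -5p + 3
  Bob's payoff to Left: p·(-4) + (1−p)·6 = -10p + 6
  -5p + 3 = -10p + 6  ⇒  5p = 3  ⇒  p = 3/5.
At equilibrium Bob is indifferent across columns, so Bob's payoff equals the payoff from Right: (3/5)·(-2) + (2/5)·3 = 0.

0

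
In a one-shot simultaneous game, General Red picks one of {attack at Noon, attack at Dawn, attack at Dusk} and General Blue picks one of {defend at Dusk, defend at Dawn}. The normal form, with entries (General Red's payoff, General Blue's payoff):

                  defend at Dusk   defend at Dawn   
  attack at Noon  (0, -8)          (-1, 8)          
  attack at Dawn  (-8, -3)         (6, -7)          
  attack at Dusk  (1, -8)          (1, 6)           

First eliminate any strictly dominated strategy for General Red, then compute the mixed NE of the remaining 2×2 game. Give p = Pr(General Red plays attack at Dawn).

p = 7/9

General Red's strategy attack at Noon is strictly dominated by attack at Dusk: 1 > 0 and 1 > -1. Eliminate attack at Noon.
General Blue's indifference between defend at Dusk and defend at Dawn determines General Red's mixing probability p:
  General Blue's payoff to defend at Dusk: p·(-3) + (1−p)·(-8) = 5p - 8
  General Blue's payoff to defend at Dawn: p·(-7) + (1−p)·6 = -13p + 6
  5p - 8 = -13p + 6  ⇒  18p = 14  ⇒  p = 7/9.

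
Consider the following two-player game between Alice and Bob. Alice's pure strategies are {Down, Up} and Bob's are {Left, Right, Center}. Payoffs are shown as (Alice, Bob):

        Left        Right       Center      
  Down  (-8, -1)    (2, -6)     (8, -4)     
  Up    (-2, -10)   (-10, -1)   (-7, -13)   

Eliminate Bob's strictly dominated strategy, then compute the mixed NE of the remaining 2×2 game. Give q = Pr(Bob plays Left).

Bob's strategy Center is strictly dominated by Left: -1 > -4 and -10 > -13. Eliminate Center.
Set Alice's expected payoff from Down equal to that from Up:
  Alice's payoff from Down: q·(-8) + (1−q)·2 = -10q + 2
  Alice's payoff from Up: q·(-2) + (1−q)·(-10) = 8q - 10
  -10q + 2 = 8q - 10  ⇒  -18q = -12  ⇒  q = 2/3.

q = 2/3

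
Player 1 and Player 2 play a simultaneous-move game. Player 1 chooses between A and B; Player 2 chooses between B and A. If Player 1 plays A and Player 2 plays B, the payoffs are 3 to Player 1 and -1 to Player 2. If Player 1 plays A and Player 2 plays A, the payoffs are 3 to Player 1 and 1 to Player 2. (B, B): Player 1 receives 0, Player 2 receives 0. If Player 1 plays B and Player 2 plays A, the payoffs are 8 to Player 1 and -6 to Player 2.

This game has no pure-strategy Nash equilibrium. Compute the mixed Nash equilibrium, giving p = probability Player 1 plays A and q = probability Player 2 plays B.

Player 1's mix must leave Player 2 indifferent between B and A.
  Player 2's expected payoff from B: p·(-1) + (1−p)·0 = -p
  Player 2's expected payoff from A: p·1 + (1−p)·(-6) = 7p - 6
  -p = 7p - 6  ⇒  -8p = -6  ⇒  p = 3/4.
Player 2's mix must leave Player 1 indifferent between A and B.
  Player 1's payoff from A: q·3 + (1−q)·3 = 3
  Player 1's payoff from B: q·0 + (1−q)·8 = -8q + 8
  3 = -8q + 8  ⇒  8q = 5  ⇒  q = 5/8.

p = 3/4, q = 5/8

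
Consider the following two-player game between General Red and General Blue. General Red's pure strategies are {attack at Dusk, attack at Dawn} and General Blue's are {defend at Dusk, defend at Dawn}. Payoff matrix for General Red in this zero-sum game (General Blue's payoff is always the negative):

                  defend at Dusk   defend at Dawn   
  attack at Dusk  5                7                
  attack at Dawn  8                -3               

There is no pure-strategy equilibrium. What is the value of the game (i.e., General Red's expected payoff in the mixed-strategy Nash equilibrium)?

General Blue's mix must leave General Red indifferent between attack at Dusk and attack at Dawn.
  General Red's expected payoff from attack at Dusk: q·5 + (1−q)·7 = -2q + 7
  General Red's expected payoff from attack at Dawn: q·8 + (1−q)·(-3) = 11q - 3
  -2q + 7 = 11q - 3  ⇒  -13q = -10  ⇒  q = 10/13.
The value is General Red's expected payoff against this mix (using attack at Dusk): (10/13)·5 + (3/13)·7 = 71/13.

v = 71/13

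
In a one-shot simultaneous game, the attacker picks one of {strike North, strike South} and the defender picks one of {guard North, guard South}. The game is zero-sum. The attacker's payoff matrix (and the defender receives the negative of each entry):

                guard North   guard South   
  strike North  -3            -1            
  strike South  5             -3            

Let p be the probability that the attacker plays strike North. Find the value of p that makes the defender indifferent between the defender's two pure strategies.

Set the defender's expected payoff from guard North equal to that from guard South:
  the defender's expected payoff from guard North: p·3 + (1−p)·(-5) = 8p - 5
  the defender's expected payoff from guard South: p·1 + (1−p)·3 = -2p + 3
  8p - 5 = -2p + 3  ⇒  10p = 8  ⇒  p = 4/5.

p = 4/5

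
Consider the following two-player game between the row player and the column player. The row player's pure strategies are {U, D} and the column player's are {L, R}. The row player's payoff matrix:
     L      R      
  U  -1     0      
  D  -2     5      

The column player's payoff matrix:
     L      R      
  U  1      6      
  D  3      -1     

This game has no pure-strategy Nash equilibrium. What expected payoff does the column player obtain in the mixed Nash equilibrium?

19/9

The column player's indifference between L and R determines the row player's mixing probability p:
  the column player's expected payoff from L: p·1 + (1−p)·3 = -2p + 3
  the column player's expected payoff from R: p·6 + (1−p)·(-1) = 7p - 1
  -2p + 3 = 7p - 1  ⇒  -9p = -4  ⇒  p = 4/9.
At equilibrium the column player is indifferent across columns, so the column player's payoff equals the payoff from L: (4/9)·1 + (5/9)·3 = 19/9.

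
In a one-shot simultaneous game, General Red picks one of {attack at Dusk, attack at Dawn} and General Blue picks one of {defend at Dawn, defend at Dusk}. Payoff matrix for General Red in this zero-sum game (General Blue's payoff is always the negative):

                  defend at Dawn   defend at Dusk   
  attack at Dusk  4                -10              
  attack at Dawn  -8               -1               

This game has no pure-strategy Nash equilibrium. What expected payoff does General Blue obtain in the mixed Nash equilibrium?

4

Set General Blue's expected payoff from defend at Dawn equal to that from defend at Dusk:
  General Blue's payoff to defend at Dawn: p·(-4) + (1−p)·8 = -12p + 8
  General Blue's payoff to defend at Dusk: p·10 + (1−p)·1 = 9p + 1
  -12p + 8 = 9p + 1  ⇒  -21p = -7  ⇒  p = 1/3.
At equilibrium General Blue is indifferent across columns, so General Blue's payoff equals the payoff from defend at Dawn: (1/3)·(-4) + (2/3)·8 = 4.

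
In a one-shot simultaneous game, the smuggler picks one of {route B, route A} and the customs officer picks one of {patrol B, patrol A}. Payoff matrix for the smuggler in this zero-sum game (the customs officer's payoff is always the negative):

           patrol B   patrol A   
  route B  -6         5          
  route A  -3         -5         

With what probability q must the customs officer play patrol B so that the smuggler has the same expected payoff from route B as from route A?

For the smuggler to be willing to mix, the smuggler must be indifferent between route B and route A, which pins down the customs officer's mix.
  the smuggler's expected payoff from route B: q·(-6) + (1−q)·5 = -11q + 5
  the smuggler's expected payoff from route A: q·(-3) + (1−q)·(-5) = 2q - 5
  -11q + 5 = 2q - 5  ⇒  -13q = -10  ⇒  q = 10/13.

q = 10/13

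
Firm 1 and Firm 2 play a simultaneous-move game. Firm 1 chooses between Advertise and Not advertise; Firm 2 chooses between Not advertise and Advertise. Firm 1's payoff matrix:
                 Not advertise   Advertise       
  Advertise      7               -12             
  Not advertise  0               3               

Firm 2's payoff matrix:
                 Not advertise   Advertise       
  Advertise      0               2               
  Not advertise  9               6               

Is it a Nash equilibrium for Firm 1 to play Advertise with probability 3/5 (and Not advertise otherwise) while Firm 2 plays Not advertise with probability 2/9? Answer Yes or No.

No

Given Firm 2's mix q = 2/9, Firm 1's payoff from Advertise is -70/9 but from Not advertise is 7/3. Firm 1 strictly prefers Not advertise, so Firm 1 would not mix.
So the proposed profile is not a Nash equilibrium.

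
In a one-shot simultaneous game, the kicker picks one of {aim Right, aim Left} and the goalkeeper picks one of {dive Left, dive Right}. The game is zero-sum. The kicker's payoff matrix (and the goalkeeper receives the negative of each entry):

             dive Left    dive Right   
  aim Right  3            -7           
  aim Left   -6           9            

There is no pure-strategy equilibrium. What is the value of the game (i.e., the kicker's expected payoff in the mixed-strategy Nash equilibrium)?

v = -3/5

The goalkeeper's mix must leave the kicker indifferent between aim Right and aim Left.
  the kicker's expected payoff from aim Right: q·3 + (1−q)·(-7) = 10q - 7
  the kicker's expected payoff from aim Left: q·(-6) + (1−q)·9 = -15q + 9
  10q - 7 = -15q + 9  ⇒  25q = 16  ⇒  q = 16/25.
The value is the kicker's expected payoff against this mix (using aim Right): (16/25)·3 + (9/25)·(-7) = -3/5.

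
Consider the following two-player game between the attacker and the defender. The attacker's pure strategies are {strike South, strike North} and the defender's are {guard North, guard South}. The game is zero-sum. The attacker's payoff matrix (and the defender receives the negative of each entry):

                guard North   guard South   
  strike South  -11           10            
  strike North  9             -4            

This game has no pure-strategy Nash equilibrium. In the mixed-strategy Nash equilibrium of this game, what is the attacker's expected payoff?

The attacker's indifference between strike South and strike North determines the defender's mixing probability q:
  the attacker's payoff from strike South: q·(-11) + (1−q)·10 = -21q + 10
  the attacker's payoff from strike North: q·9 + (1−q)·(-4) = 13q - 4
  -21q + 10 = 13q - 4  ⇒  -34q = -14  ⇒  q = 7/17.
At equilibrium the attacker is indifferent across rows, so the attacker's payoff equals the payoff from strike South: (7/17)·(-11) + (10/17)·10 = 23/17.

23/17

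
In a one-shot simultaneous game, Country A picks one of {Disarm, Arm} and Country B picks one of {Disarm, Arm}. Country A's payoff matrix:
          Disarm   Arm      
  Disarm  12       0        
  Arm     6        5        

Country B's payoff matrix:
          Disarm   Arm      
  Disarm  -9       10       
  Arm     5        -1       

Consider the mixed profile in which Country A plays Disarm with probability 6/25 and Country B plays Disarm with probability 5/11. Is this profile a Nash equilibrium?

Yes

Check Country B's indifference given Country A's mix p = 6/25:
  payoff from Disarm = 41/25; payoff from Arm = 41/25 — equal.
Check Country A's indifference given Country B's mix q = 5/11:
  payoff from Disarm = 60/11; payoff from Arm = 60/11 — equal.
Both players are indifferent, so neither can profitably deviate.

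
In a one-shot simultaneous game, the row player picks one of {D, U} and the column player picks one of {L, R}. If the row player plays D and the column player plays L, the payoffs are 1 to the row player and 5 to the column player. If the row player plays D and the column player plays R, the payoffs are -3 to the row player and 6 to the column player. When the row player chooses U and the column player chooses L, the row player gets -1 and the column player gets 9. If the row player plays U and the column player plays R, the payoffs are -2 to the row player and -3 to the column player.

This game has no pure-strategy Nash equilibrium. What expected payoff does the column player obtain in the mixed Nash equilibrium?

69/13

For the column player to be willing to mix, the column player must be indifferent between L and R, which pins down the row player's mix.
  the column player's payoff to L: p·5 + (1−p)·9 = -4p + 9
  the column player's payoff to R: p·6 + (1−p)·(-3) = 9p - 3
  -4p + 9 = 9p - 3  ⇒  -13p = -12  ⇒  p = 12/13.
At equilibrium the column player is indifferent across columns, so the column player's payoff equals the payoff from L: (12/13)·5 + (1/13)·9 = 69/13.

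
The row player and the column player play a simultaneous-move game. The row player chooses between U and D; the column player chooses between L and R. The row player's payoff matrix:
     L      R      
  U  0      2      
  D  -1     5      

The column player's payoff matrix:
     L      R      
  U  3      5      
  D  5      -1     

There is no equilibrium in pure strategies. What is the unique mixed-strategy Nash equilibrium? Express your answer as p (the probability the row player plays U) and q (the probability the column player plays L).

p = 3/4, q = 3/4

Set the column player's expected payoff from L equal to that from R:
  the column player's payoff to L: p·3 + (1−p)·5 = -2p + 5
  the column player's payoff to R: p·5 + (1−p)·(-1) = 6p - 1
  -2p + 5 = 6p - 1  ⇒  -8p = -6  ⇒  p = 3/4.
Set the row player's expected payoff from U equal to that from D:
  the row player's payoff to U: q·0 + (1−q)·2 = -2q + 2
  the row player's payoff to D: q·(-1) + (1−q)·5 = -6q + 5
  -2q + 2 = -6q + 5  ⇒  4q = 3  ⇒  q = 3/4.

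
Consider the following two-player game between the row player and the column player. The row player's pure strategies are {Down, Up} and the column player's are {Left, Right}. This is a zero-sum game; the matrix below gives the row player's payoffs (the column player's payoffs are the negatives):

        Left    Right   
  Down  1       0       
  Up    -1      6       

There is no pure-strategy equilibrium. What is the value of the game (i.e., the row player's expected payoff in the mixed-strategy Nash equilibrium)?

The column player's mix must leave the row player indifferent between Down and Up.
  the row player's payoff to Down: q·1 + (1−q)·0 = q
  the row player's payoff to Up: q·(-1) + (1−q)·6 = -7q + 6
  q = -7q + 6  ⇒  8q = 6  ⇒  q = 3/4.
The value is the row player's expected payoff against this mix (using Down): (3/4)·1 + (1/4)·0 = 3/4.

v = 3/4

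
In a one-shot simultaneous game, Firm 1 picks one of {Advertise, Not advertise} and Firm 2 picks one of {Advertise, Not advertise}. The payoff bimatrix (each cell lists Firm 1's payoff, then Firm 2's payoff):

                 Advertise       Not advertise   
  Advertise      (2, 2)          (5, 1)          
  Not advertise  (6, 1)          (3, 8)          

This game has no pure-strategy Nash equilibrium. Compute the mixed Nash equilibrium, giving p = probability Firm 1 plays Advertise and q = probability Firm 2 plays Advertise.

In a mixed equilibrium Firm 2 is indifferent between Advertise and Not advertise; this condition fixes p.
  Firm 2's payoff from Advertise: p·2 + (1−p)·1 = p + 1
  Firm 2's payoff from Not advertise: p·1 + (1−p)·8 = -7p + 8
  p + 1 = -7p + 8  ⇒  8p = 7  ⇒  p = 7/8.
Firm 1's indifference between Advertise and Not advertise determines Firm 2's mixing probability q:
  Firm 1's expected payoff from Advertise: q·2 + (1−q)·5 = -3q + 5
  Firm 1's expected payoff from Not advertise: q·6 + (1−q)·3 = 3q + 3
  -3q + 5 = 3q + 3  ⇒  -6q = -2  ⇒  q = 1/3.

p = 7/8, q = 1/3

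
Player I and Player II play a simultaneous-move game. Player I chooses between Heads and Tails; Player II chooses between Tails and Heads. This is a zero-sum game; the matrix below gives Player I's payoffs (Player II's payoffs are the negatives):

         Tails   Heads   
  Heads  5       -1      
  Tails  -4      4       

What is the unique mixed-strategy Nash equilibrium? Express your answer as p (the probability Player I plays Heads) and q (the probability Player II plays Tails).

p = 4/7, q = 5/14

Player II's indifference between Tails and Heads determines Player I's mixing probability p:
  Player II's payoff to Tails: p·(-5) + (1−p)·4 = -9p + 4
  Player II's payoff to Heads: p·1 + (1−p)·(-4) = 5p - 4
  -9p + 4 = 5p - 4  ⇒  -14p = -8  ⇒  p = 4/7.
Player I's indifference between Heads and Tails determines Player II's mixing probability q:
  Player I's payoff from Heads: q·5 + (1−q)·(-1) = 6q - 1
  Player I's payoff from Tails: q·(-4) + (1−q)·4 = -8q + 4
  6q - 1 = -8q + 4  ⇒  14q = 5  ⇒  q = 5/14.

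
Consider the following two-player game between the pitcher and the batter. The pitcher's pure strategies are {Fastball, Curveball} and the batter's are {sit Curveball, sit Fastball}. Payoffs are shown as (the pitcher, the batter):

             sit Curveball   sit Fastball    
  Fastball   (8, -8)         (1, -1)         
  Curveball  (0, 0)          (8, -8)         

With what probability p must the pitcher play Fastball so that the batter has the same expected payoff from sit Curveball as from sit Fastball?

p = 8/15

Set the batter's expected payoff from sit Curveball equal to that from sit Fastball:
  the batter's expected payoff from sit Curveball: p·(-8) + (1−p)·0 = -8p
  the batter's expected payoff from sit Fastball: p·(-1) + (1−p)·(-8) = 7p - 8
  -8p = 7p - 8  ⇒  -15p = -8  ⇒  p = 8/15.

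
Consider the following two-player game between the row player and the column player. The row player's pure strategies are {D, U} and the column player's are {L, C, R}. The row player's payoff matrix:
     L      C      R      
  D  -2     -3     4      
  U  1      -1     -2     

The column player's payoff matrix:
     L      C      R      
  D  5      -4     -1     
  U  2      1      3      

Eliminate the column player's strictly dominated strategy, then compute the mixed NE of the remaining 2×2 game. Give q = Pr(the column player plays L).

The column player's strategy C is strictly dominated by R: -1 > -4 and 3 > 1. Eliminate C.
The column player's mix must leave the row player indifferent between D and U.
  the row player's payoff from D: q·(-2) + (1−q)·4 = -6q + 4
  the row player's payoff from U: q·1 + (1−q)·(-2) = 3q - 2
  -6q + 4 = 3q - 2  ⇒  -9q = -6  ⇒  q = 2/3.

q = 2/3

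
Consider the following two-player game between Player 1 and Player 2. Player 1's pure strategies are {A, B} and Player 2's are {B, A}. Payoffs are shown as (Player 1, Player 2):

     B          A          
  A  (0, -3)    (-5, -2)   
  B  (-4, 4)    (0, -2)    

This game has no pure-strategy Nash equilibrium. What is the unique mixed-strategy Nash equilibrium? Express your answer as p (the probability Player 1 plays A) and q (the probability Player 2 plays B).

In a mixed equilibrium Player 2 is indifferent between B and A; this condition fixes p.
  Player 2's payoff from B: p·(-3) + (1−p)·4 = -7p + 4
  Player 2's payoff from A: p·(-2) + (1−p)·(-2) = -2
  -7p + 4 = -2  ⇒  -7p = -6  ⇒  p = 6/7.
Player 1's indifference between A and B determines Player 2's mixing probability q:
  Player 1's payoff from A: q·0 + (1−q)·(-5) = 5q - 5
  Player 1's payoff from B: q·(-4) + (1−q)·0 = -4q
  5q - 5 = -4q  ⇒  9q = 5  ⇒  q = 5/9.

p = 6/7, q = 5/9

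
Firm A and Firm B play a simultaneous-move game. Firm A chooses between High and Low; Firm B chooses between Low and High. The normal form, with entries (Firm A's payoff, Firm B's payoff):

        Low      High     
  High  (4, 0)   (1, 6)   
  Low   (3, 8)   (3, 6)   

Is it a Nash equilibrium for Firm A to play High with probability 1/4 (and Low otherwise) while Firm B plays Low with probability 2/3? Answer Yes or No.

Check Firm B's indifference given Firm A's mix p = 1/4:
  payoff from Low = 6; payoff from High = 6 — equal.
Check Firm A's indifference given Firm B's mix q = 2/3:
  payoff from High = 3; payoff from Low = 3 — equal.
Both players are indifferent, so neither can profitably deviate.

Yes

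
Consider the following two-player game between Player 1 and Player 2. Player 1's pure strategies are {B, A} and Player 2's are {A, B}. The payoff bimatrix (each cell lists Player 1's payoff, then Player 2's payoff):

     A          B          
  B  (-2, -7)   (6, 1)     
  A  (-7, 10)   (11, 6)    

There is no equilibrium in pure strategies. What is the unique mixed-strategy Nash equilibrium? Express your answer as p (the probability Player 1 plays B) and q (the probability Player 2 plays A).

p = 1/3, q = 1/2

Player 1's mix must leave Player 2 indifferent between A and B.
  Player 2's payoff from A: p·(-7) + (1−p)·10 = -17p + 10
  Player 2's payoff from B: p·1 + (1−p)·6 = -5p + 6
  -17p + 10 = -5p + 6  ⇒  -12p = -4  ⇒  p = 1/3.
Set Player 1's expected payoff from B equal to that from A:
  Player 1's payoff to B: q·(-2) + (1−q)·6 = -8q + 6
  Player 1's payoff to A: q·(-7) + (1−q)·11 = -18q + 11
  -8q + 6 = -18q + 11  ⇒  10q = 5  ⇒  q = 1/2.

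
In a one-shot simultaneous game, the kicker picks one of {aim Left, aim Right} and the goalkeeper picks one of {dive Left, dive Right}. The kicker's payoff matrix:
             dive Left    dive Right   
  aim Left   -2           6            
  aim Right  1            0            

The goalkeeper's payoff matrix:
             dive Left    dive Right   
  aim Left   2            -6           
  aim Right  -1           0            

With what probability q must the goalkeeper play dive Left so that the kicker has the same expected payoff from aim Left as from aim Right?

The kicker's indifference between aim Left and aim Right determines the goalkeeper's mixing probability q:
  the kicker's payoff to aim Left: q·(-2) + (1−q)·6 = -8q + 6
  the kicker's payoff to aim Right: q·1 + (1−q)·0 = q
  -8q + 6 = q  ⇒  -9q = -6  ⇒  q = 2/3.

q = 2/3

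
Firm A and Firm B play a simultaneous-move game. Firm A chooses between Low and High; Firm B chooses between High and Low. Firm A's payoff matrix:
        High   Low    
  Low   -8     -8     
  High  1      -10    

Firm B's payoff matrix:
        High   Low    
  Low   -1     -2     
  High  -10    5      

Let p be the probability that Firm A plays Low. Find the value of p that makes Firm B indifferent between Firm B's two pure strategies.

Set Firm B's expected payoff from High equal to that from Low:
  Firm B's payoff from High: p·(-1) + (1−p)·(-10) = 9p - 10
  Firm B's payoff from Low: p·(-2) + (1−p)·5 = -7p + 5
  9p - 10 = -7p + 5  ⇒  16p = 15  ⇒  p = 15/16.

p = 15/16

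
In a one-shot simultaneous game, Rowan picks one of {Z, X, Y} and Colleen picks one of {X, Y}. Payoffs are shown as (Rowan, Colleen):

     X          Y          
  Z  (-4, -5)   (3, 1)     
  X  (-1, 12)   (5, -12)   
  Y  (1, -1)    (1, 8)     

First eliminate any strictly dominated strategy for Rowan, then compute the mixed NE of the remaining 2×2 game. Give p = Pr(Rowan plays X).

p = 3/11

Rowan's strategy Z is strictly dominated by X: -1 > -4 and 5 > 3. Eliminate Z.
For Colleen to be willing to mix, Colleen must be indifferent between X and Y, which pins down Rowan's mix.
  Colleen's expected payoff from X: p·12 + (1−p)·(-1) = 13p - 1
  Colleen's expected payoff from Y: p·(-12) + (1−p)·8 = -20p + 8
  13p - 1 = -20p + 8  ⇒  33p = 9  ⇒  p = 3/11.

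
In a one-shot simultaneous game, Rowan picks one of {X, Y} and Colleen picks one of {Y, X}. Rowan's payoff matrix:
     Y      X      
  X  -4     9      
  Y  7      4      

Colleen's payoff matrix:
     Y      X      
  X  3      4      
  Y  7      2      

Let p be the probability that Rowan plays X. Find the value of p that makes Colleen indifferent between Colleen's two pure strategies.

p = 5/6

Colleen's indifference between Y and X determines Rowan's mixing probability p:
  Colleen's payoff from Y: p·3 + (1−p)·7 = -4p + 7
  Colleen's payoff from X: p·4 + (1−p)·2 = 2p + 2
  -4p + 7 = 2p + 2  ⇒  -6p = -5  ⇒  p = 5/6.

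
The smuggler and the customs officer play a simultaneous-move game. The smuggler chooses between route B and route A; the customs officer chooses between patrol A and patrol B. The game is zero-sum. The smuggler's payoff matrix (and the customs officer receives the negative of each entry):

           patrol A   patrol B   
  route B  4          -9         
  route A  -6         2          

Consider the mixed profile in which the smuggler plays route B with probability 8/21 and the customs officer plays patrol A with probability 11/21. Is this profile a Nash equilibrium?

Yes

Check the customs officer's indifference given the smuggler's mix p = 8/21:
  payoff from patrol A = 46/21; payoff from patrol B = 46/21 — equal.
Check the smuggler's indifference given the customs officer's mix q = 11/21:
  payoff from route B = -46/21; payoff from route A = -46/21 — equal.
Both players are indifferent, so neither can profitably deviate.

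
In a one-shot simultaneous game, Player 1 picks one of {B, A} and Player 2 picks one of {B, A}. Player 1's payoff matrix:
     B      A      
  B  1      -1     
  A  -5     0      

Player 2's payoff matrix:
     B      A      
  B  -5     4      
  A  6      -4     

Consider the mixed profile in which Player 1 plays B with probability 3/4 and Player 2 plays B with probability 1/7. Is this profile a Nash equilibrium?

No

Given Player 1's mix p = 3/4, Player 2's payoff from B is -9/4 but from A is 2. Player 2 strictly prefers A, so Player 2 would not mix.
So the proposed profile is not a Nash equilibrium.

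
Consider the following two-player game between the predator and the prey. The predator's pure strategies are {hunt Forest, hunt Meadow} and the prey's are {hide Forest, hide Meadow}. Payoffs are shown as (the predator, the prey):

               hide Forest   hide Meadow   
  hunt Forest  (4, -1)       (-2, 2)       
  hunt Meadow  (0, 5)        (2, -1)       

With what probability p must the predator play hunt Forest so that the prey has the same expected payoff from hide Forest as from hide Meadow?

The prey's indifference between hide Forest and hide Meadow determines the predator's mixing probability p:
  the prey's expected payoff from hide Forest: p·(-1) + (1−p)·5 = -6p + 5
  the prey's expected payoff from hide Meadow: p·2 + (1−p)·(-1) = 3p - 1
  -6p + 5 = 3p - 1  ⇒  -9p = -6  ⇒  p = 2/3.

p = 2/3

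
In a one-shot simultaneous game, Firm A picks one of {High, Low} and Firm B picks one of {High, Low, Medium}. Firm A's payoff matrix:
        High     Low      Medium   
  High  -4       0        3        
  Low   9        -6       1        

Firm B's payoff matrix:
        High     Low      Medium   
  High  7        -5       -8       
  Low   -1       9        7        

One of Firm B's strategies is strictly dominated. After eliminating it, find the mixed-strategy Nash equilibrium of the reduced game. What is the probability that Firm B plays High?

Firm B's strategy Medium is strictly dominated by Low: -5 > -8 and 9 > 7. Eliminate Medium.
Firm A's indifference between High and Low determines Firm B's mixing probability q:
  Firm A's payoff to High: q·(-4) + (1−q)·0 = -4q
  Firm A's payoff to Low: q·9 + (1−q)·(-6) = 15q - 6
  -4q = 15q - 6  ⇒  -19q = -6  ⇒  q = 6/19.

q = 6/19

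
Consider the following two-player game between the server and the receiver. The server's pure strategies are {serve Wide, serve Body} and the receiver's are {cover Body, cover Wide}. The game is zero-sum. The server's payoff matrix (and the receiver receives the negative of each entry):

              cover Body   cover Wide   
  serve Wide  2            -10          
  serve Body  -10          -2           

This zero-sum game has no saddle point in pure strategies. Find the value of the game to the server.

The server's indifference between serve Wide and serve Body determines the receiver's mixing probability q:
  the server's expected payoff from serve Wide: q·2 + (1−q)·(-10) = 12q - 10
  the server's expected payoff from serve Body: q·(-10) + (1−q)·(-2) = -8q - 2
  12q - 10 = -8q - 2  ⇒  20q = 8  ⇒  q = 2/5.
The value is the server's expected payoff against this mix (using serve Wide): (2/5)·2 + (3/5)·(-10) = -26/5.

v = -26/5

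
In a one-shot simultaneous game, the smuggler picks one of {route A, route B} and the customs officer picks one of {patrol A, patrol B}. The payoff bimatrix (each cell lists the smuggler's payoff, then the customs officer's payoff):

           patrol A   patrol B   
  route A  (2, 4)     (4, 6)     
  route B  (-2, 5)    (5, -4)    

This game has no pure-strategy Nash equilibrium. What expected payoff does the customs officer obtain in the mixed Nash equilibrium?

46/11

The customs officer's indifference between patrol A and patrol B determines the smuggler's mixing probability p:
  the customs officer's expected payoff from patrol A: p·4 + (1−p)·5 = -p + 5
  the customs officer's expected payoff from patrol B: p·6 + (1−p)·(-4) = 10p - 4
  -p + 5 = 10p - 4  ⇒  -11p = -9  ⇒  p = 9/11.
At equilibrium the customs officer is indifferent across columns, so the customs officer's payoff equals the payoff from patrol A: (9/11)·4 + (2/11)·5 = 46/11.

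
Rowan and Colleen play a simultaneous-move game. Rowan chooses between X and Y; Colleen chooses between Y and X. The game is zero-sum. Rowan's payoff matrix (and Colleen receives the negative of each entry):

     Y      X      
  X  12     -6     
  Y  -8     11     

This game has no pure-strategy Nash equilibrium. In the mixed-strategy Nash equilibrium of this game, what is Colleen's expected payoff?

For Colleen to be willing to mix, Colleen must be indifferent between Y and X, which pins down Rowan's mix.
  Colleen's expected payoff from Y: p·(-12) + (1−p)·8 = -20p + 8
  Colleen's expected payoff from X: p·6 + (1−p)·(-11) = 17p - 11
  -20p + 8 = 17p - 11  ⇒  -37p = -19  ⇒  p = 19/37.
At equilibrium Colleen is indifferent across columns, so Colleen's payoff equals the payoff from Y: (19/37)·(-12) + (18/37)·8 = -84/37.

-84/37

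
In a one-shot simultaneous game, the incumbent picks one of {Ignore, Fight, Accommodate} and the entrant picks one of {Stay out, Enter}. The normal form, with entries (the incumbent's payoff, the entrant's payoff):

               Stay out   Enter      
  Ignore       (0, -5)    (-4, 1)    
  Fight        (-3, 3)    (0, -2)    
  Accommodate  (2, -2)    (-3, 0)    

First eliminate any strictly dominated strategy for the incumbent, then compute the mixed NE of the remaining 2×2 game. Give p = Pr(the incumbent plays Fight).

The incumbent's strategy Ignore is strictly dominated by Accommodate: 2 > 0 and -3 > -4. Eliminate Ignore.
In a mixed equilibrium the entrant is indifferent between Stay out and Enter; this condition fixes p.
  the entrant's expected payoff from Stay out: p·3 + (1−p)·(-2) = 5p - 2
  the entrant's expected payoff from Enter: p·(-2) + (1−p)·0 = -2p
  5p - 2 = -2p  ⇒  7p = 2  ⇒  p = 2/7.

p = 2/7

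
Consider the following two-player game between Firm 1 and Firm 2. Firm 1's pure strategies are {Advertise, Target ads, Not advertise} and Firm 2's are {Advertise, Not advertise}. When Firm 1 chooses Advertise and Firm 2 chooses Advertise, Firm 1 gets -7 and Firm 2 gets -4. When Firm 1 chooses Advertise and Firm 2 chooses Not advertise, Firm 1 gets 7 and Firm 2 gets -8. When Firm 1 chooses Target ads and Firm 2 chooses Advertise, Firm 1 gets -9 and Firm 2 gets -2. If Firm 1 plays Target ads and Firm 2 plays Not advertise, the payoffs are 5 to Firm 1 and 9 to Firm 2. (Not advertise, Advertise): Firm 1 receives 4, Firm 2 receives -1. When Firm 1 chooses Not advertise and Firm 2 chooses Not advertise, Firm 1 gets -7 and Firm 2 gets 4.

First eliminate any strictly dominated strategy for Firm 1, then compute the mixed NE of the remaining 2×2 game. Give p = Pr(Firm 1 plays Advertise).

p = 5/9

Firm 1's strategy Target ads is strictly dominated by Advertise: -7 > -9 and 7 > 5. Eliminate Target ads.
For Firm 2 to be willing to mix, Firm 2 must be indifferent between Advertise and Not advertise, which pins down Firm 1's mix.
  Firm 2's payoff to Advertise: p·(-4) + (1−p)·(-1) = -3p - 1
  Firm 2's payoff to Not advertise: p·(-8) + (1−p)·4 = -12p + 4
  -3p - 1 = -12p + 4  ⇒  9p = 5  ⇒  p = 5/9.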